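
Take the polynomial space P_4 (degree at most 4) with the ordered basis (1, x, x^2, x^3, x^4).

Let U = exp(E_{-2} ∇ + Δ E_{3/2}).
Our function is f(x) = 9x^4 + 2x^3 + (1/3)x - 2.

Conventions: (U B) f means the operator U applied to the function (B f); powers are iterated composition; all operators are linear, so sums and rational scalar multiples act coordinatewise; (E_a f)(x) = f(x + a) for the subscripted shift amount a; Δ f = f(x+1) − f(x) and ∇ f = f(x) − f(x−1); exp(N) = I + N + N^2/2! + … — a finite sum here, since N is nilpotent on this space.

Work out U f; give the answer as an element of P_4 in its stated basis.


order-1 term: 72x^3 - 42x^2 + 1119x - 1295/6
order-2 term: 216x^2 - 192x + 2265
order-3 term: 288x - 200
order-4 term: 144
the series for exp(E_{-2} ∇ + Δ E_{3/2}) f terminates at order 4
exp(E_{-2} ∇ + Δ E_{3/2}) f = 9x^4 + 74x^3 + 174x^2 + (3646/3)x + 11947/6

the image equals g(x) = 9x^4 + 74x^3 + 174x^2 + (3646/3)x + 11947/6


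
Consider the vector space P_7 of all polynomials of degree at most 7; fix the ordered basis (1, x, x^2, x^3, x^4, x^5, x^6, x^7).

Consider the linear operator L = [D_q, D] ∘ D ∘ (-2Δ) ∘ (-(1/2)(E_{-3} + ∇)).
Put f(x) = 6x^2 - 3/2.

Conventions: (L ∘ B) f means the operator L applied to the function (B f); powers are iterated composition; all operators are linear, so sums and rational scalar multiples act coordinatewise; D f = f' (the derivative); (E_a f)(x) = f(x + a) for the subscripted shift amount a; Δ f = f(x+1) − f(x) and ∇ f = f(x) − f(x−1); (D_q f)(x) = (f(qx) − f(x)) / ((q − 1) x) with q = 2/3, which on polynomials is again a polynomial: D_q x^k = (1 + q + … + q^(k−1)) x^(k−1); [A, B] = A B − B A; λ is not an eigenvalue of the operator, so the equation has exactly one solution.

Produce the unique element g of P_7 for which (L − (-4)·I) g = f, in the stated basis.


g(x) = (3/2)x^2 - 3/8

write g with unknown coordinates in the stated basis and equate coefficients in (L − (-4)·I) g = f
solving from the highest basis element down gives g = (3/2)x^2 - 3/8
check: L g = 0
so L g − (-4)·g = 6x^2 - 3/2 = f ✓


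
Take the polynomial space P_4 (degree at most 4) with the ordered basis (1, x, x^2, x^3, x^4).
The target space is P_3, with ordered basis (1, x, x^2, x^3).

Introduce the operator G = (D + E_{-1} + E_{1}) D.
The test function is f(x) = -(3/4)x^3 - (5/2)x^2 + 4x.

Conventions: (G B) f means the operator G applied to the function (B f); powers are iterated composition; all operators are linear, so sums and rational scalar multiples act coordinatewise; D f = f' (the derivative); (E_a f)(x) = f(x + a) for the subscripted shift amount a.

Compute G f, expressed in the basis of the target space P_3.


g(x) = -(9/2)x^2 - (29/2)x - 3/2

D f = -(9/4)x^2 - 5x + 4
D D f = -(9/2)x - 5
E_{-1} D f = -(9/4)x^2 - (1/2)x + 27/4
E_{1} D f = -(9/4)x^2 - (19/2)x - 13/4
(D + E_{-1} + E_{1}) D f = -(9/2)x^2 - (29/2)x - 3/2


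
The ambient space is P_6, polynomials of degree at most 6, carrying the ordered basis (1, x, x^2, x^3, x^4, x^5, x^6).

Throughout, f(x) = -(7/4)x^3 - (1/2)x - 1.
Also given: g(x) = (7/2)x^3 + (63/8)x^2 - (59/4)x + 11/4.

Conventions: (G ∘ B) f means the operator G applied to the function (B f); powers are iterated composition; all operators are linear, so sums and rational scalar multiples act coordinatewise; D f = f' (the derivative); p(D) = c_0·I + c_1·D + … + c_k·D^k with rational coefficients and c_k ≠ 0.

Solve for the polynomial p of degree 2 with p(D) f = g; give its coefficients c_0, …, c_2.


D^0 f = -(7/4)x^3 - (1/2)x - 1
D^1 f = -(21/4)x^2 - 1/2
D^2 f = -(21/2)x
matching coefficients of g against c_0 f + c_1 Df + … from the top degree down determines the c_i
solution: c_0 = -2, c_1 = -3/2, c_2 = 3/2

p(D) = -2·I − (3/2)·D + (3/2)·D^2, i.e. c_0 = -2, c_1 = -3/2, c_2 = 3/2


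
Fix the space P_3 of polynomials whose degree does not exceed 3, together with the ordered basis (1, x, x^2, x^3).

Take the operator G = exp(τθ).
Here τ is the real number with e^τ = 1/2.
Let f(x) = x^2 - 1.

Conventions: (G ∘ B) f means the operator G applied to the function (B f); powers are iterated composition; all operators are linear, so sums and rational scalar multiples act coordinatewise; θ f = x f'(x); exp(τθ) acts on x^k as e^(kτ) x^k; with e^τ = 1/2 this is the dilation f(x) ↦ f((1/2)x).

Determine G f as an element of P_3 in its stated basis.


the result is g(x) = (1/4)x^2 - 1

exp(τθ) x^k = e^(kτ) x^k; with e^τ = 1/2 this sends x^k to (1/2)^k x^k
x^2 ↦ 1/4 x^2
applying this coordinatewise to f: exp(τθ) f = (1/4)x^2 - 1


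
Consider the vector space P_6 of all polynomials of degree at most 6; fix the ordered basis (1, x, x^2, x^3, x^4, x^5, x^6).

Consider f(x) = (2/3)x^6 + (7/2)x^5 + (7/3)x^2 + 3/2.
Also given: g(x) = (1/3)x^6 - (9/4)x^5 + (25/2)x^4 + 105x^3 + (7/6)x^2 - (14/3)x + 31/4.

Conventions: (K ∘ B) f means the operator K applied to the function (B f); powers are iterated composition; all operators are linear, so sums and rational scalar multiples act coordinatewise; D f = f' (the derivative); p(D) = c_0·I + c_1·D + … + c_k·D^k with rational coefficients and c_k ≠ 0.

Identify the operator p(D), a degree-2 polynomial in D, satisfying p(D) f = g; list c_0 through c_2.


D^0 f = (2/3)x^6 + (7/2)x^5 + (7/3)x^2 + 3/2
D^1 f = 4x^5 + (35/2)x^4 + (14/3)x
D^2 f = 20x^4 + 70x^3 + 14/3
matching coefficients of g against c_0 f + c_1 Df + … from the top degree down determines the c_i
solution: c_0 = 1/2, c_1 = -1, c_2 = 3/2

p(D) = (1/2)·I − D + (3/2)·D^2, i.e. c_0 = 1/2, c_1 = -1, c_2 = 3/2


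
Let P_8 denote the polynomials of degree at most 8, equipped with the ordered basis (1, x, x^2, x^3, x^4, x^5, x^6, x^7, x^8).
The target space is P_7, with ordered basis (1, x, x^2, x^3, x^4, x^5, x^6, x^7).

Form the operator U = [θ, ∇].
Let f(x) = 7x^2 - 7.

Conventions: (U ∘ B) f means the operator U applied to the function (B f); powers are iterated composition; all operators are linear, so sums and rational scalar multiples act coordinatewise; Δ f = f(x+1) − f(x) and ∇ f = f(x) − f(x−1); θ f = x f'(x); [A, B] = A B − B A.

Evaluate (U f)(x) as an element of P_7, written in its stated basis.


∇ f = 14x - 7
θ ∇ f = 14x
θ f = 14x^2
∇ θ f = 28x - 14
[θ, ∇] f = -14x + 14

g(x) = -14x + 14


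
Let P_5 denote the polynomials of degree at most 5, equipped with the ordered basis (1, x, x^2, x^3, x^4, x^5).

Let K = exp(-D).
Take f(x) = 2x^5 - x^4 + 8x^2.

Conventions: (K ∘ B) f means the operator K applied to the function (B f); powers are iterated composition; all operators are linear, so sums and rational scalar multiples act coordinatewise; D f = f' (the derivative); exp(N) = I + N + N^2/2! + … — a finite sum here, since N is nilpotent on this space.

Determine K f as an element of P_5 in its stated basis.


order-1 term: -10x^4 + 4x^3 - 16x
order-2 term: 20x^3 - 6x^2 + 8
order-3 term: -20x^2 + 4x
order-4 term: 10x - 1
order-5 term: -2
the series for exp(-D) f terminates at order 5
exp(-D) f = 2x^5 - 11x^4 + 24x^3 - 18x^2 - 2x + 5

g(x) = 2x^5 - 11x^4 + 24x^3 - 18x^2 - 2x + 5


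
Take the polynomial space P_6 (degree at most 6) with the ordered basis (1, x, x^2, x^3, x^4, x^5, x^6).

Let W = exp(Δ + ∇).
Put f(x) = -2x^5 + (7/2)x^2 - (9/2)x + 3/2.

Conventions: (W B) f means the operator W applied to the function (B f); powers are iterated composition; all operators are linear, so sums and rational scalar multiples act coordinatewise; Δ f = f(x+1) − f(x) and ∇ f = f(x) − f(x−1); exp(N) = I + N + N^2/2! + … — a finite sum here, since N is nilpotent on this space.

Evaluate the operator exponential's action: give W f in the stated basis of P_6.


order-1 term: -20x^4 - 40x^2 + 14x - 13
order-2 term: -80x^3 - 160x + 14
order-3 term: -160x^2 - 160
order-4 term: -160x
order-5 term: -64
the series for exp(Δ + ∇) f terminates at order 5
exp(Δ + ∇) f = -2x^5 - 20x^4 - 80x^3 - (393/2)x^2 - (621/2)x - 443/2

g(x) = -2x^5 - 20x^4 - 80x^3 - (393/2)x^2 - (621/2)x - 443/2


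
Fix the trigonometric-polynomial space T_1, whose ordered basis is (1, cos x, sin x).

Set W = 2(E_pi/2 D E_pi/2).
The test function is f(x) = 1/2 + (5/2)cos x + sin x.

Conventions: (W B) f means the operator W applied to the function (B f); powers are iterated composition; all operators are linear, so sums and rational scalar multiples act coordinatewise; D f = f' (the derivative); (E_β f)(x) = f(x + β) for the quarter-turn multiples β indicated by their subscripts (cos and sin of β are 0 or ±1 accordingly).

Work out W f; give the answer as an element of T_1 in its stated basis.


g(x) = -2cos x + 5sin x

E_pi/2 f = 1/2 + cos x - (5/2)sin x
D E_pi/2 f = -(5/2)cos x - sin x
E_pi/2 D E_pi/2 f = -cos x + (5/2)sin x
(2(E_pi/2 D E_pi/2)) f = -2cos x + 5sin x


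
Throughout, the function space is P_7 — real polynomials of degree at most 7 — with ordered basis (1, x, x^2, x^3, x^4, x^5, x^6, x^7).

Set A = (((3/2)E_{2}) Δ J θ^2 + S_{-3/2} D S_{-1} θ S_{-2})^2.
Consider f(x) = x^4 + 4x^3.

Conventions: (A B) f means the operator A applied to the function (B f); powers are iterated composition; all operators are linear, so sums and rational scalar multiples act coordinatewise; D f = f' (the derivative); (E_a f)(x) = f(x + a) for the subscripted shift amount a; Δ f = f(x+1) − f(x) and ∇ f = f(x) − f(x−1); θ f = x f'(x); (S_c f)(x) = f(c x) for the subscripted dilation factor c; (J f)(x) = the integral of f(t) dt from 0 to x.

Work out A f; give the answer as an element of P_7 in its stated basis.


θ f = 4x^4 + 12x^3
θ θ f = 16x^4 + 36x^3
J θ^2 f = (16/5)x^5 + 9x^4
Δ J θ^2 f = 16x^4 + 68x^3 + 86x^2 + 52x + 61/5
E_{2} (Δ J) θ^2 f = 16x^4 + 196x^3 + 878x^2 + 1724x + 6301/5
((3/2)E_{2}) (Δ J) θ^2 f = 24x^4 + 294x^3 + 1317x^2 + 2586x + 18903/10
S_{-2} f = 16x^4 - 32x^3
θ S_{-2} f = 64x^4 - 96x^3
S_{-1} θ S_{-2} f = 64x^4 + 96x^3
D (S_{-1} θ) S_{-2} f = 256x^3 + 288x^2
S_{-3/2} D (S_{-1} θ) S_{-2} f = -864x^3 + 648x^2
(((3/2)E_{2}) Δ J θ^2 + S_{-3/2} D S_{-1} θ S_{-2}) f = 24x^4 - 570x^3 + 1965x^2 + 2586x + 18903/10
θ (((3/2)E_{2}) Δ J θ^2 + S_{-3/2} D S_{-1} θ S_{-2}) f = 96x^4 - 1710x^3 + 3930x^2 + 2586x
θ θ (((3/2)E_{2}) Δ J θ^2 + S_{-3/2} D S_{-1} θ S_{-2}) f = 384x^4 - 5130x^3 + 7860x^2 + 2586x
J θ^2 (((3/2)E_{2}) Δ J θ^2 + S_{-3/2} D S_{-1} θ S_{-2}) f = (384/5)x^5 - (2565/2)x^4 + 2620x^3 + 1293x^2
Δ J θ^2 (((3/2)E_{2}) Δ J θ^2 + S_{-3/2} D S_{-1} θ S_{-2}) f = 384x^4 - 4362x^3 + 933x^2 + 5700x + 27073/10
E_{2} (Δ J) θ^2 (((3/2)E_{2}) Δ J θ^2 + S_{-3/2} D S_{-1} θ S_{-2}) f = 384x^4 - 1290x^3 - 16023x^2 - 30624x - 109127/10
((3/2)E_{2}) (Δ J) θ^2 (((3/2)E_{2}) Δ J θ^2 + S_{-3/2} D S_{-1} θ S_{-2}) f = 576x^4 - 1935x^3 - (48069/2)x^2 - 45936x - 327381/20
S_{-2} (((3/2)E_{2}) Δ J θ^2 + S_{-3/2} D S_{-1} θ S_{-2}) f = 384x^4 + 4560x^3 + 7860x^2 - 5172x + 18903/10
θ S_{-2} (((3/2)E_{2}) Δ J θ^2 + S_{-3/2} D S_{-1} θ S_{-2}) f = 1536x^4 + 13680x^3 + 15720x^2 - 5172x
S_{-1} θ S_{-2} (((3/2)E_{2}) Δ J θ^2 + S_{-3/2} D S_{-1} θ S_{-2}) f = 1536x^4 - 13680x^3 + 15720x^2 + 5172x
D (S_{-1} θ) S_{-2} (((3/2)E_{2}) Δ J θ^2 + S_{-3/2} D S_{-1} θ S_{-2}) f = 6144x^3 - 41040x^2 + 31440x + 5172
S_{-3/2} D (S_{-1} θ) S_{-2} (((3/2)E_{2}) Δ J θ^2 + S_{-3/2} D S_{-1} θ S_{-2}) f = -20736x^3 - 92340x^2 - 47160x + 5172
(((3/2)E_{2}) Δ J θ^2 + S_{-3/2} D S_{-1} θ S_{-2}) (((3/2)E_{2}) Δ J θ^2 + S_{-3/2} D S_{-1} θ S_{-2}) f = 576x^4 - 22671x^3 - (232749/2)x^2 - 93096x - 223941/20

the image equals g(x) = 576x^4 - 22671x^3 - (232749/2)x^2 - 93096x - 223941/20


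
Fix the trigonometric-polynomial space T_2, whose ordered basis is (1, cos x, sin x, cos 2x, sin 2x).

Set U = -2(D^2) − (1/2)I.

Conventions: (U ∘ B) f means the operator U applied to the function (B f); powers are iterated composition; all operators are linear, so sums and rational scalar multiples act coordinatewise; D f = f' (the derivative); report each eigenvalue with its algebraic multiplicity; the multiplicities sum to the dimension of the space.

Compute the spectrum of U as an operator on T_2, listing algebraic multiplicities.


λ = -1/2 (multiplicity 1), λ = 3/2 (multiplicity 2), λ = 15/2 (multiplicity 2)

image of 1: -1/2
image of cos x: (3/2)cos x
image of sin x: (3/2)sin x
image of cos 2x: (15/2)cos 2x
image of sin 2x: (15/2)sin 2x
the matrix is diagonal; its diagonal is (-1/2, 3/2, 3/2, 15/2, 15/2)
for a triangular matrix the eigenvalues are the diagonal entries, with algebraic multiplicity their repetition count


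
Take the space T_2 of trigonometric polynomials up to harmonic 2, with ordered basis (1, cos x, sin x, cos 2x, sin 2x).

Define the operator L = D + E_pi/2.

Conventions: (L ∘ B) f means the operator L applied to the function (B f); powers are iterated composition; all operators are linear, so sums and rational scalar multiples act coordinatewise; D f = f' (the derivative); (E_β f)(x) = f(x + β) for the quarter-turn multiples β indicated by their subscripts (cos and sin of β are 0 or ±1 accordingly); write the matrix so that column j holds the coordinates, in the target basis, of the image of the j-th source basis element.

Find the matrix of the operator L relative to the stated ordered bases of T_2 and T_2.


image of 1: 1
image of cos x: -2sin x
image of sin x: 2cos x
image of cos 2x: -cos 2x - 2sin 2x
image of sin 2x: 2cos 2x - sin 2x
each image's coordinates form column j of the matrix

the matrix is [[1, 0, 0, 0, 0]; [0, 0, 2, 0, 0]; [0, -2, 0, 0, 0]; [0, 0, 0, -1, 2]; [0, 0, 0, -2, -1]] (rows listed top to bottom)


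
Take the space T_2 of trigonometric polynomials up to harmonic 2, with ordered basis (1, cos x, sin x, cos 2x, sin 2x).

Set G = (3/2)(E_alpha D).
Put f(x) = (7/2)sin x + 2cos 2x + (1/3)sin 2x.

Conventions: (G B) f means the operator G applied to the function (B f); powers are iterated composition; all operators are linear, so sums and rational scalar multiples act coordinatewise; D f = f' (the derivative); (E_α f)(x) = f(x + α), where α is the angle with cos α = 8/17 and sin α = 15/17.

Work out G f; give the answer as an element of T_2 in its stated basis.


g(x) = (42/17)cos x - (315/68)sin x - (1601/289)cos 2x + (726/289)sin 2x

D f = (7/2)cos x + (2/3)cos 2x - 4sin 2x
E_alpha D f = (28/17)cos x - (105/34)sin x - (3202/867)cos 2x + (484/289)sin 2x
((3/2)(E_alpha D)) f = (42/17)cos x - (315/68)sin x - (1601/289)cos 2x + (726/289)sin 2x


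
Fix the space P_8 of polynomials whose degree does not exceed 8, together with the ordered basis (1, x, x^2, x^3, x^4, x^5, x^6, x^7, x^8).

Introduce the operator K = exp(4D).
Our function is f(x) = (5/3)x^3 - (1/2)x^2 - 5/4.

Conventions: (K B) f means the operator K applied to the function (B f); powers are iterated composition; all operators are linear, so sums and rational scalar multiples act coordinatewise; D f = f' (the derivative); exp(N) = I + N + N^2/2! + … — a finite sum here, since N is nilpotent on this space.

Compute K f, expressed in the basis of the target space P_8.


g(x) = (5/3)x^3 + (39/2)x^2 + 76x + 1169/12

order-1 term: 20x^2 - 4x
order-2 term: 80x - 8
order-3 term: 320/3
the series for exp(4D) f terminates at order 3
exp(4D) f = (5/3)x^3 + (39/2)x^2 + 76x + 1169/12


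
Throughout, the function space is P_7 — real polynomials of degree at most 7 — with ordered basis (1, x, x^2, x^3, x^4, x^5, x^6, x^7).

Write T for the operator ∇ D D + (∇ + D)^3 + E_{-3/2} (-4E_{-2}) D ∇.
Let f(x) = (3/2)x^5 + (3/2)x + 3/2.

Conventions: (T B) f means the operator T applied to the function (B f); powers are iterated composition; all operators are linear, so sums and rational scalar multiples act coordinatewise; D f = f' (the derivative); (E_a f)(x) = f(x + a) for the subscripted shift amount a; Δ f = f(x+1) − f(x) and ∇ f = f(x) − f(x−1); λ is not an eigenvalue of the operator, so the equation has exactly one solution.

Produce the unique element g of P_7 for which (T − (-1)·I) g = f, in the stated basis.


write g with unknown coordinates in the stated basis and equate coefficients in (T − (-1)·I) g = f
solving from the highest basis element down gives g = (3/2)x^5 + 120x^3 - 2250x^2 + (19683/2)x - 88917/2
check: T g = -120x^3 + 2250x^2 - 9840x + 44460
so T g − (-1)·g = (3/2)x^5 + (3/2)x + 3/2 = f ✓

the image equals g(x) = (3/2)x^5 + 120x^3 - 2250x^2 + (19683/2)x - 88917/2


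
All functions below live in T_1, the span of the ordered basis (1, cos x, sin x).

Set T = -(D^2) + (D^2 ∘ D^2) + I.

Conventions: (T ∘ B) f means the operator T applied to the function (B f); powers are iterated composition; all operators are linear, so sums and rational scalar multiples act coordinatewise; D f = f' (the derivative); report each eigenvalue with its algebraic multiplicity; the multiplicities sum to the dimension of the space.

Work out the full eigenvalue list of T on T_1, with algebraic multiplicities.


λ = 1 (multiplicity 1), λ = 3 (multiplicity 2)

image of 1: 1
image of cos x: 3cos x
image of sin x: 3sin x
the matrix is diagonal; its diagonal is (1, 3, 3)
for a triangular matrix the eigenvalues are the diagonal entries, with algebraic multiplicity their repetition count


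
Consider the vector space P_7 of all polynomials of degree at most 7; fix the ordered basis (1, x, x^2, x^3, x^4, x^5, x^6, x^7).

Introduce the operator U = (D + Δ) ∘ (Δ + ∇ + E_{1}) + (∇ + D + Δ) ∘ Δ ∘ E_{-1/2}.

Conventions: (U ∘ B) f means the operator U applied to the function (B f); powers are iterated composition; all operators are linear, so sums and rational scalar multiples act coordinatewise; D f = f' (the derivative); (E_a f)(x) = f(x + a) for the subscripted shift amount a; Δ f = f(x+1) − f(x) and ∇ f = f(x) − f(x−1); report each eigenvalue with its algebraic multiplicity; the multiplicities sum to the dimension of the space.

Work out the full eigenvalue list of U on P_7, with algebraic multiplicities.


λ = 0 (multiplicity 8)

image of 1: 0
image of x: 2
image of x^2: 4x + 19
image of x^3: 6x^2 + 57x + 16
image of x^4: 8x^3 + 114x^2 + 64x + 54
image of x^5: 10x^4 + 190x^3 + 160x^2 + 270x + 66
image of x^6: 12x^5 + 285x^4 + 320x^3 + 810x^2 + 396x + 1345/8
image of x^7: 14x^6 + 399x^5 + 560x^4 + 1890x^3 + 1386x^2 + (9415/8)x + 260
the matrix is upper triangular; its diagonal is (0, 0, 0, 0, 0, 0, 0, 0)
for a triangular matrix the eigenvalues are the diagonal entries, with algebraic multiplicity their repetition count


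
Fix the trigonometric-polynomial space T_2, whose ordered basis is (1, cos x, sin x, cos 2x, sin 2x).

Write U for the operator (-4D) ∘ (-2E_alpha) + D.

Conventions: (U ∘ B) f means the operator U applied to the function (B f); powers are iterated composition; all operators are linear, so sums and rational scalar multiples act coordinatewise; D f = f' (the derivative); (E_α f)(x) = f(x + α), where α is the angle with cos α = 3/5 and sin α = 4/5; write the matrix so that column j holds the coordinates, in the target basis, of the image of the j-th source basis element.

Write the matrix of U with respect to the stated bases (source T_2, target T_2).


the matrix is [[0, 0, 0, 0, 0]; [0, -32/5, 29/5, 0, 0]; [0, -29/5, -32/5, 0, 0]; [0, 0, 0, -384/25, -62/25]; [0, 0, 0, 62/25, -384/25]] (rows listed top to bottom)

image of 1: 0
image of cos x: -(32/5)cos x - (29/5)sin x
image of sin x: (29/5)cos x - (32/5)sin x
image of cos 2x: -(384/25)cos 2x + (62/25)sin 2x
image of sin 2x: -(62/25)cos 2x - (384/25)sin 2x
each image's coordinates form column j of the matrix


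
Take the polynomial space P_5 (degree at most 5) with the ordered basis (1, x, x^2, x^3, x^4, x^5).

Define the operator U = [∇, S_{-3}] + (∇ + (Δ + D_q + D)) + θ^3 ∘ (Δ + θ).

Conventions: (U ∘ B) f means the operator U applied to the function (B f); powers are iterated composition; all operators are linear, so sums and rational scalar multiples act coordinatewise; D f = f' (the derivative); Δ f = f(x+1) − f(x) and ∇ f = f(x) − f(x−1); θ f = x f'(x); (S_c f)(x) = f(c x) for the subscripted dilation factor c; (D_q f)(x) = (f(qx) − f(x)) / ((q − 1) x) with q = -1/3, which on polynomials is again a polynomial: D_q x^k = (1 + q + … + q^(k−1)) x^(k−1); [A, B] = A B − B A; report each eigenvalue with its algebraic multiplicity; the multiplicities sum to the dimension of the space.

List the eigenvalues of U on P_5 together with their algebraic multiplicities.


image of 1: 0
image of x: x
image of x^2: 16x^2 + (98/3)x - 8
image of x^3: 81x^3 - (668/9)x^2 + 75x - 26
image of x^4: 256x^4 + (14924/27)x^3 - 384x^2 + 348x - 80
image of x^5: 625x^5 - (104024/81)x^4 + 2430x^3 - 2420x^2 + 1205x - 242
the matrix is upper triangular; its diagonal is (0, 1, 16, 81, 256, 625)
for a triangular matrix the eigenvalues are the diagonal entries, with algebraic multiplicity their repetition count

λ = 0 (multiplicity 1), λ = 1 (multiplicity 1), λ = 16 (multiplicity 1), λ = 81 (multiplicity 1), λ = 256 (multiplicity 1), λ = 625 (multiplicity 1)


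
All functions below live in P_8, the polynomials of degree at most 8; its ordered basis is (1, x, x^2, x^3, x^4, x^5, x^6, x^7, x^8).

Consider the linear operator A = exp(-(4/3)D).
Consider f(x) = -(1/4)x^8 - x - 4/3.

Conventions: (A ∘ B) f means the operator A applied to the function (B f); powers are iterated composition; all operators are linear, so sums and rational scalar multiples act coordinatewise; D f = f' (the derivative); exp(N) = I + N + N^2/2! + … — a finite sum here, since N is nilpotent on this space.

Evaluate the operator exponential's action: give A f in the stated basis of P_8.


order-1 term: (8/3)x^7 + 4/3
order-2 term: -(112/9)x^6
order-3 term: (896/27)x^5
order-4 term: -(4480/81)x^4
order-5 term: (14336/243)x^3
order-6 term: -(28672/729)x^2
order-7 term: (32768/2187)x
order-8 term: -16384/6561
the series for exp(-(4/3)D) f terminates at order 8
exp(-(4/3)D) f = -(1/4)x^8 + (8/3)x^7 - (112/9)x^6 + (896/27)x^5 - (4480/81)x^4 + (14336/243)x^3 - (28672/729)x^2 + (30581/2187)x - 16384/6561

g(x) = -(1/4)x^8 + (8/3)x^7 - (112/9)x^6 + (896/27)x^5 - (4480/81)x^4 + (14336/243)x^3 - (28672/729)x^2 + (30581/2187)x - 16384/6561


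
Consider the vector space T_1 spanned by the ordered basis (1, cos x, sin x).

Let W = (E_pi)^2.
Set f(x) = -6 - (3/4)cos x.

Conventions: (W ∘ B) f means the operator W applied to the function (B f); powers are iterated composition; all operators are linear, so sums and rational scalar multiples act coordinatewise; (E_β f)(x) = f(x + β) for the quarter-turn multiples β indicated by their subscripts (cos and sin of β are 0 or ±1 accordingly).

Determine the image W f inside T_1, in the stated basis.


the image equals g(x) = -6 - (3/4)cos x

E_pi f = -6 + (3/4)cos x
E_pi E_pi f = -6 - (3/4)cos x


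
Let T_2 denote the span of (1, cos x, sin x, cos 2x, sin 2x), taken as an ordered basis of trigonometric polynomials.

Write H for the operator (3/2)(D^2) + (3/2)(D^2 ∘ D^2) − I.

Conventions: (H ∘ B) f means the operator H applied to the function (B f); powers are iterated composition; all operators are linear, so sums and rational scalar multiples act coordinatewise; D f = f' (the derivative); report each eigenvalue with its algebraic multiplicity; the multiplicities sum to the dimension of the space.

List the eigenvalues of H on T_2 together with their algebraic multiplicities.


image of 1: -1
image of cos x: -cos x
image of sin x: -sin x
image of cos 2x: 17cos 2x
image of sin 2x: 17sin 2x
the matrix is diagonal; its diagonal is (-1, -1, -1, 17, 17)
for a triangular matrix the eigenvalues are the diagonal entries, with algebraic multiplicity their repetition count

λ = -1 (multiplicity 3), λ = 17 (multiplicity 2)


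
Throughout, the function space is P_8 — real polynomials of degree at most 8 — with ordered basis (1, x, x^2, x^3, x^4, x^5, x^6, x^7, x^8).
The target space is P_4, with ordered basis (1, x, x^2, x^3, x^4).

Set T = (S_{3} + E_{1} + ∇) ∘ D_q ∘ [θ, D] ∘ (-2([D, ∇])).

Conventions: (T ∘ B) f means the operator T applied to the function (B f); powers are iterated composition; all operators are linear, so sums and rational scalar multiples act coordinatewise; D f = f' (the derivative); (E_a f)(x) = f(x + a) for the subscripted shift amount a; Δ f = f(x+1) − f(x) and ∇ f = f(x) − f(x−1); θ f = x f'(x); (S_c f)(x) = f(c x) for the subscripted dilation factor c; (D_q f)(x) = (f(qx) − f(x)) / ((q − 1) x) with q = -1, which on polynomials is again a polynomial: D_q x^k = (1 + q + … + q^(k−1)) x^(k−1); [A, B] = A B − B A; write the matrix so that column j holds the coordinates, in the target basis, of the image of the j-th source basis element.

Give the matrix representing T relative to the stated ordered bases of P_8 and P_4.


the matrix is [[0, 0, 0, 0, 0, 0, 0, 0, 0]; [0, 0, 0, 0, 0, 0, 0, 0, 0]; [0, 0, 0, 0, 0, 0, 0, 0, 0]; [0, 0, 0, 0, 0, 0, 0, 0, 0]; [0, 0, 0, 0, 0, 0, 0, 0, 0]] (rows listed top to bottom)

image of 1: 0
image of x: 0
image of x^2: 0
image of x^3: 0
image of x^4: 0
image of x^5: 0
image of x^6: 0
image of x^7: 0
image of x^8: 0
each image's coordinates form column j of the matrix


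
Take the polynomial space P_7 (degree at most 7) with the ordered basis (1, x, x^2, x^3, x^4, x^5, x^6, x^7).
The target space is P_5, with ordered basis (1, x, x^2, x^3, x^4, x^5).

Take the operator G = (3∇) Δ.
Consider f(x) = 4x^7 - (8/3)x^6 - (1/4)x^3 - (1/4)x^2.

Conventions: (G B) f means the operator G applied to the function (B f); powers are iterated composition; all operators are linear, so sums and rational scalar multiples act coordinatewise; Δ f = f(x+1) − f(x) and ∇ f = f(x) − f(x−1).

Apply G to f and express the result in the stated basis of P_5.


Δ f = 28x^6 + 68x^5 + 100x^4 + (260/3)x^3 + (173/4)x^2 + (43/4)x + 5/6
∇ Δ f = 168x^5 - 80x^4 + 280x^3 - 80x^2 + (109/2)x - 35/6
(3∇) Δ f = 504x^5 - 240x^4 + 840x^3 - 240x^2 + (327/2)x - 35/2

the result is g(x) = 504x^5 - 240x^4 + 840x^3 - 240x^2 + (327/2)x - 35/2


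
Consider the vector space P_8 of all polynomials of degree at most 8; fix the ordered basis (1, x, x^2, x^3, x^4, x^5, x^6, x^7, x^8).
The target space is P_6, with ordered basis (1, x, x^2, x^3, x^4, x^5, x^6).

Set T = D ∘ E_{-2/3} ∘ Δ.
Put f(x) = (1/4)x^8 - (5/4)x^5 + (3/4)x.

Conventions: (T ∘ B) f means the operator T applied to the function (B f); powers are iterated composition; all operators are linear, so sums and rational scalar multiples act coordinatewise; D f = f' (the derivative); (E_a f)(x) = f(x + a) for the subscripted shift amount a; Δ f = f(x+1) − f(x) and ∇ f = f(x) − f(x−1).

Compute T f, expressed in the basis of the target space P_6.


Δ f = 2x^7 + 7x^6 + 14x^5 + (45/4)x^4 + (3/2)x^3 - (11/2)x^2 - (17/4)x - 1/4
E_{-2/3} Δ f = 2x^7 - (7/3)x^6 + (14/3)x^5 - (1025/108)x^4 + (983/162)x^3 - (773/162)x^2 + (3719/2916)x + 4991/8748
D E_{-2/3} Δ f = 14x^6 - 14x^5 + (70/3)x^4 - (1025/27)x^3 + (983/54)x^2 - (773/81)x + 3719/2916

the result is g(x) = 14x^6 - 14x^5 + (70/3)x^4 - (1025/27)x^3 + (983/54)x^2 - (773/81)x + 3719/2916


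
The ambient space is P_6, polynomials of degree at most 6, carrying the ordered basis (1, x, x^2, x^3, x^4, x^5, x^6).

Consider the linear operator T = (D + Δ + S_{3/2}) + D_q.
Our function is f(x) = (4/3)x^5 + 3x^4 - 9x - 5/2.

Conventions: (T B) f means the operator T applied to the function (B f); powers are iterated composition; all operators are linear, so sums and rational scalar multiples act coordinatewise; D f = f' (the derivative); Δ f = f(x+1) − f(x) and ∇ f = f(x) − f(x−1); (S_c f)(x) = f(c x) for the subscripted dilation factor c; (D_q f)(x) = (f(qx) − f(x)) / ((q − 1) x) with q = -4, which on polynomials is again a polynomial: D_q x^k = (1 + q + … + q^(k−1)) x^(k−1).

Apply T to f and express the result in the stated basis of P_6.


D f = (20/3)x^4 + 12x^3 - 9
Δ f = (20/3)x^4 + (76/3)x^3 + (94/3)x^2 + (56/3)x - 14/3
S_{3/2} f = (81/8)x^5 + (243/16)x^4 - (27/2)x - 5/2
(D + Δ + S_{3/2}) f = (81/8)x^5 + (1369/48)x^4 + (112/3)x^3 + (94/3)x^2 + (31/6)x - 97/6
D_q f = (820/3)x^4 - 153x^3 - 9
((D + Δ + S_{3/2}) + D_q) f = (81/8)x^5 + (14489/48)x^4 - (347/3)x^3 + (94/3)x^2 + (31/6)x - 151/6

the result is g(x) = (81/8)x^5 + (14489/48)x^4 - (347/3)x^3 + (94/3)x^2 + (31/6)x - 151/6


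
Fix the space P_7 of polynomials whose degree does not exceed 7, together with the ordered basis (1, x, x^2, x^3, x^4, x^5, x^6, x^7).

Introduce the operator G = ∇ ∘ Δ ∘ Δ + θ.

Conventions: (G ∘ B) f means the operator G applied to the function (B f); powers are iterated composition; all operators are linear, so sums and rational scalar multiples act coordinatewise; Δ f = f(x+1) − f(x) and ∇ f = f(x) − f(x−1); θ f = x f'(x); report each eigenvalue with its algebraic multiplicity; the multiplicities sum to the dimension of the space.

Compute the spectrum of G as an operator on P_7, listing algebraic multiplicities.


image of 1: 0
image of x: x
image of x^2: 2x^2
image of x^3: 3x^3 + 6
image of x^4: 4x^4 + 24x + 12
image of x^5: 5x^5 + 60x^2 + 60x + 30
image of x^6: 6x^6 + 120x^3 + 180x^2 + 180x + 60
image of x^7: 7x^7 + 210x^4 + 420x^3 + 630x^2 + 420x + 126
the matrix is upper triangular; its diagonal is (0, 1, 2, 3, 4, 5, 6, 7)
for a triangular matrix the eigenvalues are the diagonal entries, with algebraic multiplicity their repetition count

λ = 0 (multiplicity 1), λ = 1 (multiplicity 1), λ = 2 (multiplicity 1), λ = 3 (multiplicity 1), λ = 4 (multiplicity 1), λ = 5 (multiplicity 1), λ = 6 (multiplicity 1), λ = 7 (multiplicity 1)


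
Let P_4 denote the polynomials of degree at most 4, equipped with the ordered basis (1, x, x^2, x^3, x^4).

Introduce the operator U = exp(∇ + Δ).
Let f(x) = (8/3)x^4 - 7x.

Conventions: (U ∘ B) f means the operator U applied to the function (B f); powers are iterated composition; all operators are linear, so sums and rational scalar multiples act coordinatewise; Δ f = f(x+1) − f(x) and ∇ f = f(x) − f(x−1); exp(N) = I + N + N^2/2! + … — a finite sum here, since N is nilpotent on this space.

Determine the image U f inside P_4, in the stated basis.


order-1 term: (64/3)x^3 + (64/3)x - 14
order-2 term: 64x^2 + 128/3
order-3 term: (256/3)x
order-4 term: 128/3
the series for exp(∇ + Δ) f terminates at order 4
exp(∇ + Δ) f = (8/3)x^4 + (64/3)x^3 + 64x^2 + (299/3)x + 214/3

the result is g(x) = (8/3)x^4 + (64/3)x^3 + 64x^2 + (299/3)x + 214/3


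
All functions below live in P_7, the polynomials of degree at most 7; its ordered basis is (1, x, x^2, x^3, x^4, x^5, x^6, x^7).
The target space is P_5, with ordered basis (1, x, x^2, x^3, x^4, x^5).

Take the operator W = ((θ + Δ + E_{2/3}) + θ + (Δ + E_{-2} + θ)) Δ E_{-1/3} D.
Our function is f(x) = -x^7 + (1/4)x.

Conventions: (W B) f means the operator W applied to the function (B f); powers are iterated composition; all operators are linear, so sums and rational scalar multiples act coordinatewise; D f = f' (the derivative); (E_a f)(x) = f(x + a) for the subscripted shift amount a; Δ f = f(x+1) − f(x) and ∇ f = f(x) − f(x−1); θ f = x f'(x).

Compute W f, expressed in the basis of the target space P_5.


D f = -7x^6 + 1/4
E_{-1/3} D f = -7x^6 + 14x^5 - (35/3)x^4 + (140/27)x^3 - (35/27)x^2 + (14/81)x + 701/2916
Δ E_{-1/3} D f = -42x^5 - 35x^4 - (140/3)x^3 - (175/9)x^2 - (154/27)x - 49/81
θ (Δ E_{-1/3} D) f = -210x^5 - 140x^4 - 140x^3 - (350/9)x^2 - (154/27)x
Δ (Δ E_{-1/3} D) f = -210x^4 - 560x^3 - 770x^2 - (4760/9)x - 4018/27
E_{2/3} (Δ E_{-1/3} D) f = -42x^5 - 175x^4 - (980/3)x^3 - (2975/9)x^2 - (4774/27)x - 3185/81
(θ + Δ + E_{2/3}) (Δ E_{-1/3} D) f = -252x^5 - 525x^4 - (3080/3)x^3 - (10255/9)x^2 - (19208/27)x - 15239/81
θ (Δ E_{-1/3} D) f = -210x^5 - 140x^4 - 140x^3 - (350/9)x^2 - (154/27)x
Δ (Δ E_{-1/3} D) f = -210x^4 - 560x^3 - 770x^2 - (4760/9)x - 4018/27
E_{-2} (Δ E_{-1/3} D) f = -42x^5 + 385x^4 - (4340/3)x^3 + (25025/9)x^2 - (73654/27)x + 88319/81
θ (Δ E_{-1/3} D) f = -210x^5 - 140x^4 - 140x^3 - (350/9)x^2 - (154/27)x
(Δ + E_{-2} + θ) (Δ E_{-1/3} D) f = -252x^5 + 35x^4 - (6440/3)x^3 + (5915/3)x^2 - (88088/27)x + 76265/81
((θ + Δ + E_{2/3}) + θ + (Δ + E_{-2} + θ)) (Δ E_{-1/3} D) f = -714x^5 - 630x^4 - (9940/3)x^3 + (2380/3)x^2 - (107450/27)x + 20342/27

the result is g(x) = -714x^5 - 630x^4 - (9940/3)x^3 + (2380/3)x^2 - (107450/27)x + 20342/27


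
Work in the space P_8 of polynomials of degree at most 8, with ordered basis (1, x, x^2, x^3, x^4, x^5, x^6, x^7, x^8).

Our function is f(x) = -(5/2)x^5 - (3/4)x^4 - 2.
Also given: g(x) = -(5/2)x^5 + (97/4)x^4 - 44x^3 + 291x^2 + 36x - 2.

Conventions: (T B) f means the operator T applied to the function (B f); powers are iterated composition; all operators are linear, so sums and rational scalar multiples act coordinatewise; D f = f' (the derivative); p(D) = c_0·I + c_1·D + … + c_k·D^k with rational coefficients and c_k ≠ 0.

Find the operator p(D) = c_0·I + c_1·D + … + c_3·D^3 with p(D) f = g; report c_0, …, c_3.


c_0 = 1, c_1 = -2, c_2 = 1, c_3 = -2

D^0 f = -(5/2)x^5 - (3/4)x^4 - 2
D^1 f = -(25/2)x^4 - 3x^3
D^2 f = -50x^3 - 9x^2
D^3 f = -150x^2 - 18x
matching coefficients of g against c_0 f + c_1 Df + … from the top degree down determines the c_i
solution: c_0 = 1, c_1 = -2, c_2 = 1, c_3 = -2


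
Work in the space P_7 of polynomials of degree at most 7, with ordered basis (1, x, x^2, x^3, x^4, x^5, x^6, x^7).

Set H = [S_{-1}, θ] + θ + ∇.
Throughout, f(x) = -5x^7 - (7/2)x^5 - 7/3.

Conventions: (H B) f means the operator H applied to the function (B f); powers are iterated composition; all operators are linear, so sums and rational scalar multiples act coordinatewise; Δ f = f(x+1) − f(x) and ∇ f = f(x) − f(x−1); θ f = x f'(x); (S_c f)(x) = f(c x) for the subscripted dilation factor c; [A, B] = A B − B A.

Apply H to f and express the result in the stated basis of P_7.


g(x) = -35x^7 - 35x^6 + (175/2)x^5 - (385/2)x^4 + 210x^3 - 140x^2 + (105/2)x - 17/2

θ f = -35x^7 - (35/2)x^5
S_{-1} θ f = 35x^7 + (35/2)x^5
S_{-1} f = 5x^7 + (7/2)x^5 - 7/3
θ S_{-1} f = 35x^7 + (35/2)x^5
[S_{-1}, θ] f = 0
θ f = -35x^7 - (35/2)x^5
∇ f = -35x^6 + 105x^5 - (385/2)x^4 + 210x^3 - 140x^2 + (105/2)x - 17/2
([S_{-1}, θ] + θ + ∇) f = -35x^7 - 35x^6 + (175/2)x^5 - (385/2)x^4 + 210x^3 - 140x^2 + (105/2)x - 17/2


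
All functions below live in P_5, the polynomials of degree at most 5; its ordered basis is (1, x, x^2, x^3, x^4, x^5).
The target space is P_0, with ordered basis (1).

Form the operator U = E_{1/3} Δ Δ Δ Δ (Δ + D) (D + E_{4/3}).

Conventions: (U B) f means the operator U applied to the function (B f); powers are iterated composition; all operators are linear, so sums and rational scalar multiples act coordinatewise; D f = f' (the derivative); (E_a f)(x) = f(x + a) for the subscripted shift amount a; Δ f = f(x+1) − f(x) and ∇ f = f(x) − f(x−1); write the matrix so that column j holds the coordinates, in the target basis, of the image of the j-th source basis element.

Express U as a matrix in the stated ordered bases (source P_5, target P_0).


image of 1: 0
image of x: 0
image of x^2: 0
image of x^3: 0
image of x^4: 0
image of x^5: 240
each image's coordinates form column j of the matrix

the matrix is [[0, 0, 0, 0, 0, 240]] (rows listed top to bottom)


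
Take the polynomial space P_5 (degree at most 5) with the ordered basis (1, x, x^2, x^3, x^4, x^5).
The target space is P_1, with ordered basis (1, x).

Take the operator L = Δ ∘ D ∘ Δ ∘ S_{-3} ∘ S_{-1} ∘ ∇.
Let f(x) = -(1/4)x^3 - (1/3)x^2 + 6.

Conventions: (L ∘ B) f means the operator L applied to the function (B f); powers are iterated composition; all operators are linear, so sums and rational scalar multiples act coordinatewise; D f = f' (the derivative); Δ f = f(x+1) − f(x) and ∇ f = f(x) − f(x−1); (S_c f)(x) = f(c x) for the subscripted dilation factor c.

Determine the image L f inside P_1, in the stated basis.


∇ f = -(3/4)x^2 + (1/12)x + 1/12
S_{-1} ∇ f = -(3/4)x^2 - (1/12)x + 1/12
S_{-3} S_{-1} ∇ f = -(27/4)x^2 + (1/4)x + 1/12
Δ S_{-3} S_{-1} ∇ f = -(27/2)x - 13/2
D (Δ ∘ S_{-3} ∘ S_{-1}) ∇ f = -27/2
Δ D (Δ ∘ S_{-3} ∘ S_{-1}) ∇ f = 0

g(x) = 0


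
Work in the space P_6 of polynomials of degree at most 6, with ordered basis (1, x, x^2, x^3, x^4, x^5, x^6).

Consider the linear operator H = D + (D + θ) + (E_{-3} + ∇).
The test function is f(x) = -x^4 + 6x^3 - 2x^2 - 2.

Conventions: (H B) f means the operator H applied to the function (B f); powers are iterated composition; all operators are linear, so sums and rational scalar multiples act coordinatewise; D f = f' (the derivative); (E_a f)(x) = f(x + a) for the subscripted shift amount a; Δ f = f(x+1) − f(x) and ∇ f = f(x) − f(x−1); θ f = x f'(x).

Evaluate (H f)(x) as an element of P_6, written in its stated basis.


D f = -4x^3 + 18x^2 - 4x
D f = -4x^3 + 18x^2 - 4x
θ f = -4x^4 + 18x^3 - 4x^2
(D + θ) f = -4x^4 + 14x^3 + 14x^2 - 4x
E_{-3} f = -x^4 + 18x^3 - 110x^2 + 282x - 263
∇ f = -4x^3 + 24x^2 - 26x + 9
(E_{-3} + ∇) f = -x^4 + 14x^3 - 86x^2 + 256x - 254
(D + (D + θ) + (E_{-3} + ∇)) f = -5x^4 + 24x^3 - 54x^2 + 248x - 254

the result is g(x) = -5x^4 + 24x^3 - 54x^2 + 248x - 254


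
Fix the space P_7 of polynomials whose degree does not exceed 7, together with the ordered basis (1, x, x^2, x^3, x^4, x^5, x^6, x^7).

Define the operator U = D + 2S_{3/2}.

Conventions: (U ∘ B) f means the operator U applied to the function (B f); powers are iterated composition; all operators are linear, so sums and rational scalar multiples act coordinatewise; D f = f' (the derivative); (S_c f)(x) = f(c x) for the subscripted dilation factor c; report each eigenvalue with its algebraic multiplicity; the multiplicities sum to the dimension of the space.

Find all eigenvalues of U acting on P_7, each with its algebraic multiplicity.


image of 1: 2
image of x: 3x + 1
image of x^2: (9/2)x^2 + 2x
image of x^3: (27/4)x^3 + 3x^2
image of x^4: (81/8)x^4 + 4x^3
image of x^5: (243/16)x^5 + 5x^4
image of x^6: (729/32)x^6 + 6x^5
image of x^7: (2187/64)x^7 + 7x^6
the matrix is upper triangular; its diagonal is (2, 3, 9/2, 27/4, 81/8, 243/16, 729/32, 2187/64)
for a triangular matrix the eigenvalues are the diagonal entries, with algebraic multiplicity their repetition count

λ = 2 (multiplicity 1), λ = 3 (multiplicity 1), λ = 9/2 (multiplicity 1), λ = 27/4 (multiplicity 1), λ = 81/8 (multiplicity 1), λ = 243/16 (multiplicity 1), λ = 729/32 (multiplicity 1), λ = 2187/64 (multiplicity 1)


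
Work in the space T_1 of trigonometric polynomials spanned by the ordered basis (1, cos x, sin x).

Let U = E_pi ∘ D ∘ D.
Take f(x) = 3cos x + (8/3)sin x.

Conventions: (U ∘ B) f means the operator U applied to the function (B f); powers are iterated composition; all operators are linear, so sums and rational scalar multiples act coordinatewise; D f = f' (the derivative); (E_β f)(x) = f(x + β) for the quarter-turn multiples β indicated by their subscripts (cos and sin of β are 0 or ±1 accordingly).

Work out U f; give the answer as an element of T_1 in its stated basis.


the image equals g(x) = 3cos x + (8/3)sin x

D f = (8/3)cos x - 3sin x
D D f = -3cos x - (8/3)sin x
E_pi (D ∘ D) f = 3cos x + (8/3)sin x


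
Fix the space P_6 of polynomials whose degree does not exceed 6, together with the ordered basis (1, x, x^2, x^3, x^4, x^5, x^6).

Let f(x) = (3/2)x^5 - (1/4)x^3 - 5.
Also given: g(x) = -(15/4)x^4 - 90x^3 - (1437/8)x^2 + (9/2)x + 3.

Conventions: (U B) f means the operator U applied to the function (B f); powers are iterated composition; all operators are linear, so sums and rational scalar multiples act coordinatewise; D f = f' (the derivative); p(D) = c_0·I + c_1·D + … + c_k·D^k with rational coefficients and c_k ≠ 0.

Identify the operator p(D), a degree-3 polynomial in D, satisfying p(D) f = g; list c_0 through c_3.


D^0 f = (3/2)x^5 - (1/4)x^3 - 5
D^1 f = (15/2)x^4 - (3/4)x^2
D^2 f = 30x^3 - (3/2)x
D^3 f = 90x^2 - 3/2
matching coefficients of g against c_0 f + c_1 Df + … from the top degree down determines the c_i
solution: c_0 = 0, c_1 = -1/2, c_2 = -3, c_3 = -2

c_0 = 0, c_1 = -1/2, c_2 = -3, c_3 = -2
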